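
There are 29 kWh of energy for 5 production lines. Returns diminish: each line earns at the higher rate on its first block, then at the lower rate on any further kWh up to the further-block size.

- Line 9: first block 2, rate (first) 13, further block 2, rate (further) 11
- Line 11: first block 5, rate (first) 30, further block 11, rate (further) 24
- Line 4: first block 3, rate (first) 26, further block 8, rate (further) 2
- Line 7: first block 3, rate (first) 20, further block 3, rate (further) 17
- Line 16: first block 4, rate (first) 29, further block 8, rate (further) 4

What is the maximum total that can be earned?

719

Treat each block as its own option and order by rate: Line 11/tier1 30 > Line 16/tier1 29 > Line 4/tier1 26 > Line 11/tier2 24 > Line 7/tier1 20 > Line 7/tier2 17 > Line 9/tier1 13 > Line 9/tier2 11 > Line 16/tier2 4 > Line 4/tier2 2.
Fill Line 11 tier1 block (5 at 30) → 24 left.
Line 16/tier1 (29): +4 → 20 left.
Line 4/tier1 (26): +3 → 17 left.
Fill Line 11 tier2 block (11 at 24) → 6 left.
Line 7 tier1 at 20: fill all 3 → 3 left.
Line 7 tier2 at 17: fill all 3 → 0 left.
Total = 30×5 + 29×4 + 26×3 + 24×11 + 20×3 + 17×3 = 719.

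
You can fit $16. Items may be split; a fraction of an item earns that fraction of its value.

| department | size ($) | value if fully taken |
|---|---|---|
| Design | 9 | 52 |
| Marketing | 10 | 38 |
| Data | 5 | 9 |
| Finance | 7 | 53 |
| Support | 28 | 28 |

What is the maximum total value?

105

Sort by value density: Finance 53/7≈7.57, Design 52/9≈5.78, Marketing 38/10≈3.8, Data 9/5≈1.8, Support 28/28≈1.
Finance: take in full, 7 $ for value 53 — 9 left.
All 9 $ of Design fit (value 52) — 0 remain.
Total value = 105.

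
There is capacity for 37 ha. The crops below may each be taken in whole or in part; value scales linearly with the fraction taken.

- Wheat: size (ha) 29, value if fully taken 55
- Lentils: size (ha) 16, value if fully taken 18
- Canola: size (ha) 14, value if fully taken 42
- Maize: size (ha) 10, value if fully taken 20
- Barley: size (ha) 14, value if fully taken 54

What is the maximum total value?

114

Sort by value density: Barley 54/14≈3.86, Canola 42/14≈3, Maize 20/10≈2, Wheat 55/29≈1.9, Lentils 18/16≈1.12.
Take all of Barley (14 ha, value 54) ; 23 ha left.
Canola: take in full, 14 ha for value 42 ; 9 left.
Only 9 ha remain; take 9/10 of Maize for value 20×9/10 = 18.
Total value = 114.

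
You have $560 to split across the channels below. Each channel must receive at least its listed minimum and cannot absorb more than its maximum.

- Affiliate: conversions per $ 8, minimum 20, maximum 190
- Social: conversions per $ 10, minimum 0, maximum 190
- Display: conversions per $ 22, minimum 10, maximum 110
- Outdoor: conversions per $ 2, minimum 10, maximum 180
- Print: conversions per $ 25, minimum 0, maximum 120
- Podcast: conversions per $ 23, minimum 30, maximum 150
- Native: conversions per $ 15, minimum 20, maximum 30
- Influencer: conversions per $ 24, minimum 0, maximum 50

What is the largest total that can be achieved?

11400

Meeting every minimum uses 20+0+10+10+0+30+20+0 = 90 $, leaving 470.
Highest conversions per $ first: Print 25 > Influencer 24 > Podcast 23 > Display 22 > Native 15 > Social 10 > Affiliate 8 > Outdoor 2.
Print takes 120 more to reach its cap of 120 ; 350 left.
Influencer: +50 to 50 (cap) ; 300 left.
Podcast: +120 to 150 (cap) ; 180 left.
Display: +100 to 110 (cap) ; 80 left.
Native takes 10 more to reach its cap of 30 ; 70 left.
Social: +70 (room for 190) → 70. Pool exhausted.
Total = 8×20 + 10×70 + 22×110 + 2×10 + 25×120 + 23×150 + 15×30 + 24×50 = 11400.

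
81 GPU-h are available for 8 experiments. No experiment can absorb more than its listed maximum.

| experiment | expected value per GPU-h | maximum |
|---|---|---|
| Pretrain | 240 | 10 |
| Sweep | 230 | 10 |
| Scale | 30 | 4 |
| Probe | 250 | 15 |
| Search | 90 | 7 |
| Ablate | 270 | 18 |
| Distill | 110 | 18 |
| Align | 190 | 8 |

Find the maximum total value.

16990

Highest expected value per GPU-h first: Ablate 270 > Probe 250 > Pretrain 240 > Sweep 230 > Align 190 > Distill 110 > Search 90 > Scale 30.
Give Ablate 18 to hit its cap of 18 — 63 left.
Probe: +15 to 15 (cap) — 48 left.
Pretrain takes 10 to reach its cap of 10 — 38 left.
Sweep takes 10 to reach its cap of 10 — 28 left.
Give Align 8 to hit its cap of 8 — 20 left.
Distill: +18 to 18 (cap) — 2 left.
Search: +2 (room for 7) → 2. Pool exhausted.
Total = 240×10 + 230×10 + 250×15 + 90×2 + 270×18 + 110×18 + 190×8 = 16990.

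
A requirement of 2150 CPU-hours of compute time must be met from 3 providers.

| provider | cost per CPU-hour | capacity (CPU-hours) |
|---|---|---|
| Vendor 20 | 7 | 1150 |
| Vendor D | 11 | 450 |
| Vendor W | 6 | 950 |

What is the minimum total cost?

Fill from the cheapest provider first.
Take 950 from Vendor W at 6 ; need 1200 more.
Vendor 20 (7): use full 1150 ; 50 CPU-hours to go.
Vendor D at 11: take 50 of its 450 ; requirement met.
Cost = 950×6 + 1150×7 + 50×11 = 14300.

14300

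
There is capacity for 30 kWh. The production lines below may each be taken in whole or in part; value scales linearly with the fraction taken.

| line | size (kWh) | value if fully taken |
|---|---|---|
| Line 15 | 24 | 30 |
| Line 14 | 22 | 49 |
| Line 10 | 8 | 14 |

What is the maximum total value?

Best value per unit of size first: Line 14 49/22≈2.23, Line 10 14/8≈1.75, Line 15 30/24≈1.25.
Take all of Line 14 (22 kWh, value 49) — 8 kWh left.
Line 10: take in full, 8 kWh for value 14 — 0 left.
Total value = 63.

63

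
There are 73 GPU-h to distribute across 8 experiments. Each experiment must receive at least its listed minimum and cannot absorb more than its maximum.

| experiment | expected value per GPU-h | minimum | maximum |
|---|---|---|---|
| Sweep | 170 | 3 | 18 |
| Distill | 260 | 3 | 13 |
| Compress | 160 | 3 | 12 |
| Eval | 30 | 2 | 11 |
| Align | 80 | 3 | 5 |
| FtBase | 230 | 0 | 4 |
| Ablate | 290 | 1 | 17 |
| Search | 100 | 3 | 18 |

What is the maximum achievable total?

Meeting every minimum uses 3+3+3+2+3+0+1+3 = 18 GPU-h, leaving 55.
Highest expected value per GPU-h first: Ablate 290 > Distill 260 > FtBase 230 > Sweep 170 > Compress 160 > Search 100 > Align 80 > Eval 30.
Ablate takes 16 more to reach its cap of 17 — 39 left.
Give Distill 10 more to hit its cap of 13 — 29 left.
FtBase takes 4 more to reach its cap of 4 — 25 left.
Sweep takes 15 more to reach its cap of 18 — 10 left.
Compress: +9 to 12 (cap) — 1 left.
Search has room for 15 more but only 1 remain, so it gets 4.
Total = 170×18 + 260×13 + 160×12 + 30×2 + 80×3 + 230×4 + 290×17 + 100×4 = 14910.

14910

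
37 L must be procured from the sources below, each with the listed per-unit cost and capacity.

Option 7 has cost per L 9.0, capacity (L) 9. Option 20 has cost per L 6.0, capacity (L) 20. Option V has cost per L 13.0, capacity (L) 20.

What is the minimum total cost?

Fill from the cheapest source first.
Option 20 at 6.0: take all 20 L — 17 still needed.
Take 9 from Option 7 at 9.0 — need 8 more.
Option V at 13.0: take 8 of its 20 — requirement met.
Cost = 20×6.0 + 9×9.0 + 8×13.0 = 305.

305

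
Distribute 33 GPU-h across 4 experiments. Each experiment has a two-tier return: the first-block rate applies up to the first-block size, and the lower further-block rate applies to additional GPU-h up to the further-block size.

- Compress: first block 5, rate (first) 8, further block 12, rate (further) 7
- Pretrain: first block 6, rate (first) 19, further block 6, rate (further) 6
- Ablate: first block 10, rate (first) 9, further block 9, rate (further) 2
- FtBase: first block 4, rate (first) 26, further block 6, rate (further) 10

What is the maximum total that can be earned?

Order all 8 blocks by rate: FtBase/first 26 > Pretrain/first 19 > FtBase/second 10 > Ablate/first 9 > Compress/first 8 > Compress/second 7 > Pretrain/second 6 > Ablate/second 2.
Fill FtBase first block (4 at 26) ; 29 left.
Fill Pretrain first block (6 at 19) ; 23 left.
Fill FtBase second block (6 at 10) ; 17 left.
Fill Ablate first block (10 at 9) ; 7 left.
Fill Compress first block (5 at 8) ; 2 left.
Compress/second: +2 of 12 at 7; pool empty.
Total = 26×4 + 19×6 + 10×6 + 9×10 + 8×5 + 7×2 = 422.

422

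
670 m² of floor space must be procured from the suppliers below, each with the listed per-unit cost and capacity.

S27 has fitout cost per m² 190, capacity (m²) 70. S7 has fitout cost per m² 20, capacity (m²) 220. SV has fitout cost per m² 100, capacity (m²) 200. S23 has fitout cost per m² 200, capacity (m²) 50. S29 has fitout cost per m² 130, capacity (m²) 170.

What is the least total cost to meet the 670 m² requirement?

Cheapest first:
S7 at 20: take all 220 m² ; 450 still needed.
Take 200 from SV at 100 ; need 250 more.
Take 170 from S29 at 130 ; need 80 more.
S27 at 190: take all 70 m² ; 10 still needed.
S23 (200): take the remaining 10 ; done.
Cost = 220×20 + 200×100 + 170×130 + 70×190 + 10×200 = 61800.

61800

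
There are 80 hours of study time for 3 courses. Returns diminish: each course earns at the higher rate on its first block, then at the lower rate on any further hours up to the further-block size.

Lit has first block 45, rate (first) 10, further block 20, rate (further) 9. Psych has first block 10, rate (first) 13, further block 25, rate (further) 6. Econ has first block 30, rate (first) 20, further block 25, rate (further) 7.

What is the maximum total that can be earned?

Treat each block as its own option and order by rate: Econ/first 20 > Psych/first 13 > Lit/first 10 > Lit/second 9 > Econ/second 7 > Psych/second 6.
Econ/first (20): +30 ; 50 left.
Psych/first (13): +10 ; 40 left.
40 remain; put them into Lit first at 10.
Total = 20×30 + 13×10 + 10×40 = 1130.

1130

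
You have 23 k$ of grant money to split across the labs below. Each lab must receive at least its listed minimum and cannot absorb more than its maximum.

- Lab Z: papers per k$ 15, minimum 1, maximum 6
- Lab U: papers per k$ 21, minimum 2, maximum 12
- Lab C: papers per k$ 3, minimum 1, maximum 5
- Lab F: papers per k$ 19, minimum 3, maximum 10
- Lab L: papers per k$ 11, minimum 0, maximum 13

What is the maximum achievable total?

Meeting every minimum uses 1+2+1+3+0 = 7 k$, leaving 16.
Rank by papers per k$: Lab U 21 > Lab F 19 > Lab Z 15 > Lab L 11 > Lab C 3.
Lab U: +10 to 12 (cap) ; 6 left.
Only 6 left; Lab F takes them to reach 9.
Total = 15×1 + 21×12 + 3×1 + 19×9 = 441.

441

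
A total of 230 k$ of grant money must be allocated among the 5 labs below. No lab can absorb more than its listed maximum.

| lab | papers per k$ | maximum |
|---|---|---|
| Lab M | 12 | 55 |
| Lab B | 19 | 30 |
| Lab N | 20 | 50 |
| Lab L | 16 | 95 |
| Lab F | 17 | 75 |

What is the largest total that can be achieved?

4045

Order the labs by papers per k$: Lab N 20 > Lab B 19 > Lab F 17 > Lab L 16 > Lab M 12.
Give Lab N 50 to hit its cap of 50 → 180 left.
Lab B: +30 to 30 (cap) → 150 left.
Lab F takes 75 to reach its cap of 75 → 75 left.
Lab L has room for 95 but only 75 remain, so it gets 75.
Total = 19×30 + 20×50 + 16×75 + 17×75 = 4045.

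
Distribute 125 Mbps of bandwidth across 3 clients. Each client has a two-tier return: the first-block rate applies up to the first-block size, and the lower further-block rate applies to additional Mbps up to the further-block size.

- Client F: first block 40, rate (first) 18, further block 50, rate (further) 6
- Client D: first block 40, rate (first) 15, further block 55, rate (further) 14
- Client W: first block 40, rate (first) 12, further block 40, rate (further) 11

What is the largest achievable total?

Rank every tier by rate: Client F/T1 18 > Client D/T1 15 > Client D/T2 14 > Client W/T1 12 > Client W/T2 11 > Client F/T2 6.
Fill Client F T1 block (40 at 18) ; 85 left.
Client D/T1 (15): +40 ; 45 left.
Client D T2 at 14: only 45 left, fill 45.
Total = 18×40 + 15×40 + 14×45 = 1950.

1950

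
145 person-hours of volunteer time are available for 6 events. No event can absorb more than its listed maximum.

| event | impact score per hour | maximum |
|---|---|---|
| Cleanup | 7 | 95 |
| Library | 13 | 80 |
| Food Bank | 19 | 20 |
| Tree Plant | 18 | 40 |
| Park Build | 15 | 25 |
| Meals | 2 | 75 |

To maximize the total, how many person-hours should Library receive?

60

Highest impact score per hour first: Food Bank 19 > Tree Plant 18 > Park Build 15 > Library 13 > Cleanup 7 > Meals 2.
Give Food Bank 20 to hit its cap of 20 → 125 left.
Give Tree Plant 40 to hit its cap of 40 → 85 left.
Park Build: +25 to 25 (cap) → 60 left.
Library has room for 80 but only 60 remain, so it gets 60.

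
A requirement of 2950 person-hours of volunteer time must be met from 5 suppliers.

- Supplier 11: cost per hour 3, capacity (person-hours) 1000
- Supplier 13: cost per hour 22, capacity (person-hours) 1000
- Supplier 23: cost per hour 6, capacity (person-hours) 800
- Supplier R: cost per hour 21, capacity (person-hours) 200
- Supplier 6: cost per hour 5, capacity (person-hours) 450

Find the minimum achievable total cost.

25250

Use suppliers in increasing cost order.
Supplier 11 at 3: take all 1000 person-hours — 1950 still needed.
Supplier 6 (5): use full 450 — 1500 person-hours to go.
Take 800 from Supplier 23 at 6 — need 700 more.
Supplier R (21): use full 200 — 500 person-hours to go.
Supplier 13 at 22: take 500 of its 1000 — requirement met.
Cost = 1000×3 + 450×5 + 800×6 + 200×21 + 500×22 = 25250.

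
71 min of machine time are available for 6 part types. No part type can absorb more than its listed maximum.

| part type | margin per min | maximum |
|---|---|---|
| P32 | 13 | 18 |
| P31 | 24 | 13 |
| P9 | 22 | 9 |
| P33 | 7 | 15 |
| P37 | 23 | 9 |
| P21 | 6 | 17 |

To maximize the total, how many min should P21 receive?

7

Order the part types by margin per min: P31 24 > P37 23 > P9 22 > P32 13 > P33 7 > P21 6.
P31: +13 to 13 (cap) — 58 left.
Give P37 9 to hit its cap of 9 — 49 left.
Give P9 9 to hit its cap of 9 — 40 left.
P32 takes 18 to reach its cap of 18 — 22 left.
P33 takes 15 to reach its cap of 15 — 7 left.
Only 7 left; P21 takes them to reach 7.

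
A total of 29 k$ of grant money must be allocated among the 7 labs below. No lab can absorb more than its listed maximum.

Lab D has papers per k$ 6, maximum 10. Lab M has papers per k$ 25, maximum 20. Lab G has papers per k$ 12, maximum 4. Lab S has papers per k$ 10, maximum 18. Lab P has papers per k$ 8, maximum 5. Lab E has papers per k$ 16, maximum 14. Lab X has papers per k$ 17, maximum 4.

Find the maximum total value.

Order the labs by papers per k$: Lab M 25 > Lab X 17 > Lab E 16 > Lab G 12 > Lab S 10 > Lab P 8 > Lab D 6.
Lab M: +20 to 20 (cap) → 9 left.
Give Lab X 4 to hit its cap of 4 → 5 left.
Lab E: +5 (room for 14) → 5. Pool exhausted.
Total = 25×20 + 16×5 + 17×4 = 648.

648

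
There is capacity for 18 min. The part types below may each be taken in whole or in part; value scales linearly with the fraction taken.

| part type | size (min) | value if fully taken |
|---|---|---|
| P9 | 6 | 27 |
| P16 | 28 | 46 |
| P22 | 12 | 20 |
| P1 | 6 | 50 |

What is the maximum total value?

87

Best value per unit of size first: P1 50/6≈8.33, P9 27/6≈4.5, P22 20/12≈1.67, P16 46/28≈1.64.
P1: take in full, 6 min for value 50 — 12 left.
All 6 min of P9 fit (value 27) — 6 remain.
6 min left: a 6/12 share of P22 gives 20×6/12 = 10.
Total value = 87.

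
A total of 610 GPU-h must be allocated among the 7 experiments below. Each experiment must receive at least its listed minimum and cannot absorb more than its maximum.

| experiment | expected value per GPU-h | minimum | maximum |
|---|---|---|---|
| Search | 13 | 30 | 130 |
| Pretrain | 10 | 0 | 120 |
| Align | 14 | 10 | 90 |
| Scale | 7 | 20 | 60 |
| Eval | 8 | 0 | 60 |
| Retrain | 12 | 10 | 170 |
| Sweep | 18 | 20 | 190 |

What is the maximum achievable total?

Meeting every minimum uses 30+0+10+20+0+10+20 = 90 GPU-h, leaving 520.
Rank by expected value per GPU-h: Sweep 18 > Align 14 > Search 13 > Retrain 12 > Pretrain 10 > Eval 8 > Scale 7.
Sweep takes 170 more to reach its cap of 190 → 350 left.
Give Align 80 more to hit its cap of 90 → 270 left.
Search: +100 to 130 (cap) → 170 left.
Give Retrain 160 more to hit its cap of 170 → 10 left.
Pretrain: +10 (room for 120) → 10. Pool exhausted.
Total = 13×130 + 10×10 + 14×90 + 7×20 + 12×170 + 18×190 = 8650.

8650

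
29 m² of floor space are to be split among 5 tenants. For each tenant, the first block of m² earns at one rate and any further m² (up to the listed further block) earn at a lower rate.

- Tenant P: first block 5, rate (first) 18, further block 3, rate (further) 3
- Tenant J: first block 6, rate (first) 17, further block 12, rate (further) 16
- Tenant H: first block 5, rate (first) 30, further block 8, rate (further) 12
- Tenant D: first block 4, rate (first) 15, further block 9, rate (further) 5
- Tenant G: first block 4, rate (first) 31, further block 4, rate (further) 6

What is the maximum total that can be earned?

Treat each block as its own option and order by rate: Tenant G/tier1 31 > Tenant H/tier1 30 > Tenant P/tier1 18 > Tenant J/tier1 17 > Tenant J/tier2 16 > Tenant D/tier1 15 > Tenant H/tier2 12 > Tenant G/tier2 6 > Tenant D/tier2 5 > Tenant P/tier2 3.
Tenant G/tier1 (31): +4 → 25 left.
Tenant H/tier1 (30): +5 → 20 left.
Fill Tenant P tier1 block (5 at 18) → 15 left.
Tenant J tier1 at 17: fill all 6 → 9 left.
9 remain; put them into Tenant J tier2 at 16.
Total = 31×4 + 30×5 + 18×5 + 17×6 + 16×9 = 610.

610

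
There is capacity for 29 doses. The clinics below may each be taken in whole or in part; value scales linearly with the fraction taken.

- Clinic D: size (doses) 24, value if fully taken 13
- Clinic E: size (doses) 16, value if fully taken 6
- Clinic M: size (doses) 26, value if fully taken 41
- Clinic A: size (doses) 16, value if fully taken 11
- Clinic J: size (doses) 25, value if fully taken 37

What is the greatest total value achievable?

45.44

Sort by value density: Clinic M 41/26≈1.58, Clinic J 37/25≈1.48, Clinic A 11/16≈0.688, Clinic D 13/24≈0.542, Clinic E 6/16≈0.375.
Take all of Clinic M (26 doses, value 41) → 3 doses left.
Fill the last 3 doses with part of Clinic J: 3/25 of it earns 4.44.
Total value = 45.44.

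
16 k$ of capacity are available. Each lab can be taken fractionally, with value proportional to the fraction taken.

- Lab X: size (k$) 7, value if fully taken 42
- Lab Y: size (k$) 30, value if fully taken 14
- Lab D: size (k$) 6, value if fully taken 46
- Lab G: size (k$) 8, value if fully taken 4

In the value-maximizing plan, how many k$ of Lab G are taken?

3

Rank by value-to-size ratio: Lab D 46/6≈7.67, Lab X 42/7≈6, Lab G 4/8≈0.5, Lab Y 14/30≈0.467.
Lab D: take in full, 6 k$ for value 46 — 10 left.
Lab X: take in full, 7 k$ for value 42 — 3 left.
Fill the last 3 k$ with part of Lab G: 3/8 of it earns 1.5.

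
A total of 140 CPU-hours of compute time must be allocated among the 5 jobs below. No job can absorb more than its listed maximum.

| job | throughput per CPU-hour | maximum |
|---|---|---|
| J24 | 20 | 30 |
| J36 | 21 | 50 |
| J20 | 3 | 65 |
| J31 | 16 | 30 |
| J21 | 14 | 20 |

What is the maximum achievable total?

2440

Order the jobs by throughput per CPU-hour: J36 21 > J24 20 > J31 16 > J21 14 > J20 3.
J36: +50 to 50 (cap) — 90 left.
J24 takes 30 to reach its cap of 30 — 60 left.
J31: +30 to 30 (cap) — 30 left.
J21 takes 20 to reach its cap of 20 — 10 left.
Only 10 left; J20 takes them to reach 10.
Total = 20×30 + 21×50 + 3×10 + 16×30 + 14×20 = 2440.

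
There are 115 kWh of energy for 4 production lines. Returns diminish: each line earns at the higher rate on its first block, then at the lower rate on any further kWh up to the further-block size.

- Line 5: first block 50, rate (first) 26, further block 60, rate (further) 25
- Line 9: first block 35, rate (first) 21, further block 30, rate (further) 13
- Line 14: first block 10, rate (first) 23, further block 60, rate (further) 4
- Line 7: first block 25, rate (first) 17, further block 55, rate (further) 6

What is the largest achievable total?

Rank every tier by rate: Line 5/tier1 26 > Line 5/tier2 25 > Line 14/tier1 23 > Line 9/tier1 21 > Line 7/tier1 17 > Line 9/tier2 13 > Line 7/tier2 6 > Line 14/tier2 4.
Fill Line 5 tier1 block (50 at 26) ; 65 left.
Line 5 tier2 at 25: fill all 60 ; 5 left.
Line 14 tier1 at 23: only 5 left, fill 5.
Total = 26×50 + 25×60 + 23×5 = 2915.

2915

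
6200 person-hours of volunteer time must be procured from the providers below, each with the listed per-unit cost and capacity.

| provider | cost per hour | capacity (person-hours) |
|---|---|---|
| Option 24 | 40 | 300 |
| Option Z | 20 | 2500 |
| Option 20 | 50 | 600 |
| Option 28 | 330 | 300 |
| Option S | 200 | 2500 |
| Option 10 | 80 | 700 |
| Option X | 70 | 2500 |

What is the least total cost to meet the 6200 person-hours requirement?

Fill from the cheapest provider first.
Option Z at 20: take all 2500 person-hours ; 3700 still needed.
Option 24 at 40: take all 300 person-hours ; 3400 still needed.
Option 20 (50): use full 600 ; 2800 person-hours to go.
Take 2500 from Option X at 70 ; need 300 more.
Option 10 (80): take the remaining 300 ; done.
Option S, Option 28: unused.
Cost = 2500×20 + 300×40 + 600×50 + 2500×70 + 300×80 = 291000.

291000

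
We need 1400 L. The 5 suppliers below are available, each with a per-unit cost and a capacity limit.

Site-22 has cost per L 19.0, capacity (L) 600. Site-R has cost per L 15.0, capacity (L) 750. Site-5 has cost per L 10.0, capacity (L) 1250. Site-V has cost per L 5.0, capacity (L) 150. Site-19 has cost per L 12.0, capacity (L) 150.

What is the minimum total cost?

13250

Use suppliers in increasing cost order.
Take 150 from Site-V at 5.0 ; need 1250 more.
Site-5 (10.0): use full 1250 ; 0 L to go.
Site-19, Site-R, Site-22: unused.
Cost = 150×5.0 + 1250×10.0 = 13250.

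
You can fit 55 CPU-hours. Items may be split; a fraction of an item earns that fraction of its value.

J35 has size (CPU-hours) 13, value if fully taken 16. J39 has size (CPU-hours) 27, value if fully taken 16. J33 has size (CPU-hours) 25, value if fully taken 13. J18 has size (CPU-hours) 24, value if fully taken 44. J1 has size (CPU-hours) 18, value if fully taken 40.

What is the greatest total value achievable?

100

Rank by value-to-size ratio: J1 40/18≈2.22, J18 44/24≈1.83, J35 16/13≈1.23, J39 16/27≈0.593, J33 13/25≈0.52.
Take all of J1 (18 CPU-hours, value 40) ; 37 CPU-hours left.
J18: take in full, 24 CPU-hours for value 44 ; 13 left.
All 13 CPU-hours of J35 fit (value 16) ; 0 remain.
Total value = 100.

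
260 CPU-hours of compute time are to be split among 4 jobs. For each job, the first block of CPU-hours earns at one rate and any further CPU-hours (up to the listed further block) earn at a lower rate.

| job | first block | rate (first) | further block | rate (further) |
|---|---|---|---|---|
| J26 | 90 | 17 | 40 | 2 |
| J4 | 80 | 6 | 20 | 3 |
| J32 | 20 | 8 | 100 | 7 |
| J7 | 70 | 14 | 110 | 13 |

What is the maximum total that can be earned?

3810

Rank every tier by rate: J26/T1 17 > J7/T1 14 > J7/T2 13 > J32/T1 8 > J32/T2 7 > J4/T1 6 > J4/T2 3 > J26/T2 2.
Fill J26 T1 block (90 at 17) ; 170 left.
J7 T1 at 14: fill all 70 ; 100 left.
J7/T2: +100 of 110 at 13; pool empty.
Total = 17×90 + 14×70 + 13×100 = 3810.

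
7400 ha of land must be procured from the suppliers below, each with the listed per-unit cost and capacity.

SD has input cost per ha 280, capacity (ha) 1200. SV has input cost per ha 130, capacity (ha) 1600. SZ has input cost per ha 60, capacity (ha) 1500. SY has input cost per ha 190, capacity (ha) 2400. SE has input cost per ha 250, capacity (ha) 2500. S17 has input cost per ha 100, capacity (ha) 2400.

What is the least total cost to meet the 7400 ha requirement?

Fill from the cheapest supplier first.
Take 1500 from SZ at 60 → need 5900 more.
S17 (100): use full 2400 → 3500 ha to go.
SV at 130: take all 1600 ha → 1900 still needed.
SY at 190: take 1900 of its 2400 → requirement met.
SE, SD: unused.
Cost = 1500×60 + 2400×100 + 1600×130 + 1900×190 = 899000.

899000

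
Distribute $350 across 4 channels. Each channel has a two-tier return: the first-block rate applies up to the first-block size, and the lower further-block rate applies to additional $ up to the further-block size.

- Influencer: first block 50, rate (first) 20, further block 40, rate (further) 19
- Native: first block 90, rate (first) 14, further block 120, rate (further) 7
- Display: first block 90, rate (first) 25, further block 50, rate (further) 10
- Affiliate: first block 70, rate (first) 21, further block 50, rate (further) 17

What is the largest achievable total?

Rank every tier by rate: Display/tier1 25 > Affiliate/tier1 21 > Influencer/tier1 20 > Influencer/tier2 19 > Affiliate/tier2 17 > Native/tier1 14 > Display/tier2 10 > Native/tier2 7.
Fill Display tier1 block (90 at 25) → 260 left.
Affiliate tier1 at 21: fill all 70 → 190 left.
Influencer tier1 at 20: fill all 50 → 140 left.
Influencer tier2 at 19: fill all 40 → 100 left.
Fill Affiliate tier2 block (50 at 17) → 50 left.
Native tier1 at 14: only 50 left, fill 50.
Total = 25×90 + 21×70 + 20×50 + 19×40 + 17×50 + 14×50 = 7030.

7030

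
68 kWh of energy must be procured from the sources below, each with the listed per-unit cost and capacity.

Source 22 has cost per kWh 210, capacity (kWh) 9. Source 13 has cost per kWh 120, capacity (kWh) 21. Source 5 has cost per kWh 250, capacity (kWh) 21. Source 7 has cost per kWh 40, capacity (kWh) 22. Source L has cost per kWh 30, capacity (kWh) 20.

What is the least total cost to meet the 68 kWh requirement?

5050

Cheapest first:
Source L (30): use full 20 → 48 kWh to go.
Source 7 (40): use full 22 → 26 kWh to go.
Source 13 at 120: take all 21 kWh → 5 still needed.
Source 22 (210): take the remaining 5 → done.
Source 5: unused.
Cost = 20×30 + 22×40 + 21×120 + 5×210 = 5050.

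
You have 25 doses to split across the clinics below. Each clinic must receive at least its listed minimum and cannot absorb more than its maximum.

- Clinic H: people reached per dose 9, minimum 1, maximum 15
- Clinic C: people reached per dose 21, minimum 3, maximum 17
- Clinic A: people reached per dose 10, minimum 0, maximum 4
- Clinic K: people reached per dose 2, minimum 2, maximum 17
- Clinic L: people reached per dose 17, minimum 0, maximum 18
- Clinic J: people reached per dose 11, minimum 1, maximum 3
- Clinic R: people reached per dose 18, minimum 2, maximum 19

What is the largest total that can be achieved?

Meeting every minimum uses 1+3+0+2+0+1+2 = 9 doses, leaving 16.
Rank by people reached per dose: Clinic C 21 > Clinic R 18 > Clinic L 17 > Clinic J 11 > Clinic A 10 > Clinic H 9 > Clinic K 2.
Clinic C takes 14 more to reach its cap of 17 → 2 left.
Clinic R has room for 17 more but only 2 remain, so it gets 4.
Total = 9×1 + 21×17 + 2×2 + 11×1 + 18×4 = 453.

453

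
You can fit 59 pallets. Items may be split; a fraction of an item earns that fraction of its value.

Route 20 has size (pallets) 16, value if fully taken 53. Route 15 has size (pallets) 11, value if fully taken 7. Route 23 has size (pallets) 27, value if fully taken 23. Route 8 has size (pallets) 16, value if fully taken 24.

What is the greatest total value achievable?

100

Sort by value density: Route 20 53/16≈3.31, Route 8 24/16≈1.5, Route 23 23/27≈0.852, Route 15 7/11≈0.636.
All 16 pallets of Route 20 fit (value 53) → 43 remain.
All 16 pallets of Route 8 fit (value 24) → 27 remain.
Route 23: take in full, 27 pallets for value 23 → 0 left.
Total value = 100.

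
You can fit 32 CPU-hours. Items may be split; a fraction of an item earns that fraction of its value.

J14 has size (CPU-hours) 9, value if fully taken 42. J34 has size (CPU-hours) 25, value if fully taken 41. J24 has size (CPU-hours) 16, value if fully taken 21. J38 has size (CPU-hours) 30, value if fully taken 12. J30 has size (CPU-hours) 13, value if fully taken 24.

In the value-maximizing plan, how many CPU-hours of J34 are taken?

10

Sort by value density: J14 42/9≈4.67, J30 24/13≈1.85, J34 41/25≈1.64, J24 21/16≈1.31, J38 12/30≈0.4.
Take all of J14 (9 CPU-hours, value 42) → 23 CPU-hours left.
J30: take in full, 13 CPU-hours for value 24 → 10 left.
Fill the last 10 CPU-hours with part of J34: 10/25 of it earns 16.4.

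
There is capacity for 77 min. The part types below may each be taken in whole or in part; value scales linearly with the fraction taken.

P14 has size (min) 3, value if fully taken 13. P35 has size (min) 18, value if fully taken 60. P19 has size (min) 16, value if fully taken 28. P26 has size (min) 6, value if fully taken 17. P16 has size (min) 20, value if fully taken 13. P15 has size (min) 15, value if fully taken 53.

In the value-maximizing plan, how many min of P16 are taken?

Best value per unit of size first: P14 13/3≈4.33, P15 53/15≈3.53, P35 60/18≈3.33, P26 17/6≈2.83, P19 28/16≈1.75, P16 13/20≈0.65.
All 3 min of P14 fit (value 13) → 74 remain.
All 15 min of P15 fit (value 53) → 59 remain.
All 18 min of P35 fit (value 60) → 41 remain.
P26: take in full, 6 min for value 17 → 35 left.
P19: take in full, 16 min for value 28 → 19 left.
Only 19 min remain; take 19/20 of P16 for value 13×19/20 = 12.35.

19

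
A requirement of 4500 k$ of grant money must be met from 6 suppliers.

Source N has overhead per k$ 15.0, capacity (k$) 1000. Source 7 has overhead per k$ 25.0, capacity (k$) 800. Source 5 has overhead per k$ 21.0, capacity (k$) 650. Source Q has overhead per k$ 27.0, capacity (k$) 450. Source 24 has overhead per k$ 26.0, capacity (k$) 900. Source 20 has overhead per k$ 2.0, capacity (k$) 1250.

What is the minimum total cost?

71950

Use suppliers in increasing cost order.
Source 20 (2.0): use full 1250 — 3250 k$ to go.
Take 1000 from Source N at 15.0 — need 2250 more.
Take 650 from Source 5 at 21.0 — need 1600 more.
Source 7 (25.0): use full 800 — 800 k$ to go.
Source 24 (26.0): take the remaining 800 — done.
Source Q: unused.
Cost = 1250×2.0 + 1000×15.0 + 650×21.0 + 800×25.0 + 800×26.0 = 71950.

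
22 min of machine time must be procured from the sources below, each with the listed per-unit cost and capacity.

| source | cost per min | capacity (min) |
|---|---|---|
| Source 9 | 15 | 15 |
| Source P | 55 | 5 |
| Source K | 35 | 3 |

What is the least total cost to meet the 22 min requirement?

550

Use sources in increasing cost order.
Take 15 from Source 9 at 15 ; need 7 more.
Source K (35): use full 3 ; 4 min to go.
Source P at 55: take 4 of its 5 ; requirement met.
Cost = 15×15 + 3×35 + 4×55 = 550.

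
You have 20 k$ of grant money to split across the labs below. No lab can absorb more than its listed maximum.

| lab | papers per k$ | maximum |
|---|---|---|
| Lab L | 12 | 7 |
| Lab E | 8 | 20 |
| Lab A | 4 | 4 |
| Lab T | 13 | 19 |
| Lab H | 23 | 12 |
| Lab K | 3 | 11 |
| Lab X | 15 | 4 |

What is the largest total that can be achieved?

Order the labs by papers per k$: Lab H 23 > Lab X 15 > Lab T 13 > Lab L 12 > Lab E 8 > Lab A 4 > Lab K 3.
Give Lab H 12 to hit its cap of 12 → 8 left.
Lab X takes 4 to reach its cap of 4 → 4 left.
Lab T: +4 (room for 19) → 4. Pool exhausted.
Total = 13×4 + 23×12 + 15×4 = 388.

388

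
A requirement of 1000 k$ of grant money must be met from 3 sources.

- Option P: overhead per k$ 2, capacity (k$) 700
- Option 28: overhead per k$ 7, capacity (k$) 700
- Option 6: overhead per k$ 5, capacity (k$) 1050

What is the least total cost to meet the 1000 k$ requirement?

2900

Fill from the cheapest source first.
Option P (2): use full 700 → 300 k$ to go.
Take 300 from Option 6 at 5 to finish.
Option 28: unused.
Cost = 700×2 + 300×5 = 2900.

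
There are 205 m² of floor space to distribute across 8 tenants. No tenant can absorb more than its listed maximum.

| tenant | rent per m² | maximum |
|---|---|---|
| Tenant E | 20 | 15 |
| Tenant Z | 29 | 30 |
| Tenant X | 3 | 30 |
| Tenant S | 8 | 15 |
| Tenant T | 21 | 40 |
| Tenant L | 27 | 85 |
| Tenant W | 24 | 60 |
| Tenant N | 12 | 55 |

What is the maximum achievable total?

Order the tenants by rent per m²: Tenant Z 29 > Tenant L 27 > Tenant W 24 > Tenant T 21 > Tenant E 20 > Tenant N 12 > Tenant S 8 > Tenant X 3.
Tenant Z takes 30 to reach its cap of 30 → 175 left.
Give Tenant L 85 to hit its cap of 85 → 90 left.
Tenant W: +60 to 60 (cap) → 30 left.
Tenant T has room for 40 but only 30 remain, so it gets 30.
Total = 29×30 + 21×30 + 27×85 + 24×60 = 5235.

5235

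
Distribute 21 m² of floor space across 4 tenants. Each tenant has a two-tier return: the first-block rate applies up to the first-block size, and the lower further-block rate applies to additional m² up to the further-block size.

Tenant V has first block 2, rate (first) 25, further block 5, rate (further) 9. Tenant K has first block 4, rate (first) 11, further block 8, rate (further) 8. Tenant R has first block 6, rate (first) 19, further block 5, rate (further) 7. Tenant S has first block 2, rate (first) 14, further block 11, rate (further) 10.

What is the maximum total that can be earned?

306

Rank every tier by rate: Tenant V/tier1 25 > Tenant R/tier1 19 > Tenant S/tier1 14 > Tenant K/tier1 11 > Tenant S/tier2 10 > Tenant V/tier2 9 > Tenant K/tier2 8 > Tenant R/tier2 7.
Tenant V tier1 at 25: fill all 2 ; 19 left.
Fill Tenant R tier1 block (6 at 19) ; 13 left.
Tenant S/tier1 (14): +2 ; 11 left.
Fill Tenant K tier1 block (4 at 11) ; 7 left.
7 remain; put them into Tenant S tier2 at 10.
Total = 25×2 + 19×6 + 14×2 + 11×4 + 10×7 = 306.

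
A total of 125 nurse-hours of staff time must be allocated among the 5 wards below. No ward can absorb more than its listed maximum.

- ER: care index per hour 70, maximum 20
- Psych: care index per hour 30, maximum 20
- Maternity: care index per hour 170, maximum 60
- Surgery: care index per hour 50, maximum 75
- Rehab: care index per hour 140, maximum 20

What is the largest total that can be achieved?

15650

Order the wards by care index per hour: Maternity 170 > Rehab 140 > ER 70 > Surgery 50 > Psych 30.
Maternity: +60 to 60 (cap) — 65 left.
Rehab takes 20 to reach its cap of 20 — 45 left.
ER: +20 to 20 (cap) — 25 left.
Only 25 left; Surgery takes them to reach 25.
Total = 70×20 + 170×60 + 50×25 + 140×20 = 15650.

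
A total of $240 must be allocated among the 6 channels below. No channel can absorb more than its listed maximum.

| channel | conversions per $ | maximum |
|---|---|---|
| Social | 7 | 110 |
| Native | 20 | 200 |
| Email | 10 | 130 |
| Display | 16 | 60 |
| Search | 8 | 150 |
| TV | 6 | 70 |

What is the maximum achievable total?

4640

Order the channels by conversions per $: Native 20 > Display 16 > Email 10 > Search 8 > Social 7 > TV 6.
Give Native 200 to hit its cap of 200 ; 40 left.
Display has room for 60 but only 40 remain, so it gets 40.
Total = 20×200 + 16×40 = 4640.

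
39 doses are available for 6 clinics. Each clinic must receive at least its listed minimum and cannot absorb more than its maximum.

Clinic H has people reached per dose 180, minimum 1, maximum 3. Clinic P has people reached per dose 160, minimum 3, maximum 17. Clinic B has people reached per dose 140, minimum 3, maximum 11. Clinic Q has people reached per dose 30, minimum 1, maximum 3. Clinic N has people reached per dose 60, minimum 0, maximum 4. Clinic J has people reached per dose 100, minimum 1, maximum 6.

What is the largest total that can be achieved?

Meeting every minimum uses 1+3+3+1+0+1 = 9 doses, leaving 30.
Order the clinics by people reached per dose: Clinic H 180 > Clinic P 160 > Clinic B 140 > Clinic J 100 > Clinic N 60 > Clinic Q 30.
Clinic H: +2 to 3 (cap) ; 28 left.
Give Clinic P 14 more to hit its cap of 17 ; 14 left.
Clinic B: +8 to 11 (cap) ; 6 left.
Clinic J takes 5 more to reach its cap of 6 ; 1 left.
Only 1 left; Clinic N takes them to reach 1.
Total = 180×3 + 160×17 + 140×11 + 30×1 + 60×1 + 100×6 = 5490.

5490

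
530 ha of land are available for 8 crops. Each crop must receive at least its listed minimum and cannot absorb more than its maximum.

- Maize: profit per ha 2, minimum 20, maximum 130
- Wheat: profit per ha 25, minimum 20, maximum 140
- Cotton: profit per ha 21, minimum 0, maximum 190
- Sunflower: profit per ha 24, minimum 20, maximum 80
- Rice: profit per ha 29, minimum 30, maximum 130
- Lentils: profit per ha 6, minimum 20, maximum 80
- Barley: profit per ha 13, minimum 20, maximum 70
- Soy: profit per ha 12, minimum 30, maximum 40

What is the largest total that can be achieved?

Meeting every minimum uses 20+20+0+20+30+20+20+30 = 160 ha, leaving 370.
Rank by profit per ha: Rice 29 > Wheat 25 > Sunflower 24 > Cotton 21 > Barley 13 > Soy 12 > Lentils 6 > Maize 2.
Give Rice 100 more to hit its cap of 130 — 270 left.
Wheat takes 120 more to reach its cap of 140 — 150 left.
Give Sunflower 60 more to hit its cap of 80 — 90 left.
Cotton has room for 190 more but only 90 remain, so it gets 90.
Total = 2×20 + 25×140 + 21×90 + 24×80 + 29×130 + 6×20 + 13×20 + 12×30 = 11860.

11860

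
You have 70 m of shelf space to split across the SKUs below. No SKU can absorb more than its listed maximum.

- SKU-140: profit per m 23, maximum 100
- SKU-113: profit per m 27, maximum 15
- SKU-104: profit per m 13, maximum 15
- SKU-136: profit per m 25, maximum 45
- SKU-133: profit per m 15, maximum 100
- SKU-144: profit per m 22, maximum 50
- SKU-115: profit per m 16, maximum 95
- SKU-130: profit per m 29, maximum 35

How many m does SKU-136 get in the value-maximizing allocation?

Order the SKUs by profit per m: SKU-130 29 > SKU-113 27 > SKU-136 25 > SKU-140 23 > SKU-144 22 > SKU-115 16 > SKU-133 15 > SKU-104 13.
Give SKU-130 35 to hit its cap of 35 — 35 left.
SKU-113 takes 15 to reach its cap of 15 — 20 left.
SKU-136: +20 (room for 45) → 20. Pool exhausted.

20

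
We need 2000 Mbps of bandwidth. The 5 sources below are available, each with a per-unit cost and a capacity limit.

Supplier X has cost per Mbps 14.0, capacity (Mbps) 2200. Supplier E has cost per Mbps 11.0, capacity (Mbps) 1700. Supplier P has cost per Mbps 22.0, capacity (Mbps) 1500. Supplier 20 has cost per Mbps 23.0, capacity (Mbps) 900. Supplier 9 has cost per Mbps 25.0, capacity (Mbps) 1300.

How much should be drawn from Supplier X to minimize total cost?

Cheapest first:
Supplier E at 11.0: take all 1700 Mbps — 300 still needed.
Supplier X at 14.0: take 300 of its 2200 — requirement met.
Supplier P, Supplier 20, Supplier 9: unused.

300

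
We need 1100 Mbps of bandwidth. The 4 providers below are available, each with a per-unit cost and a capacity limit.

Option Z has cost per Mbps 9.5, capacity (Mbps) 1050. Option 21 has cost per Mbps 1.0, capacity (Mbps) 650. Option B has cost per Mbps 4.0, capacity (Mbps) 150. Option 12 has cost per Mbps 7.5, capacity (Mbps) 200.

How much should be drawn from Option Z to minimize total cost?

100

Fill from the cheapest provider first.
Option 21 (1.0): use full 650 → 450 Mbps to go.
Option B (4.0): use full 150 → 300 Mbps to go.
Option 12 at 7.5: take all 200 Mbps → 100 still needed.
Option Z (9.5): take the remaining 100 → done.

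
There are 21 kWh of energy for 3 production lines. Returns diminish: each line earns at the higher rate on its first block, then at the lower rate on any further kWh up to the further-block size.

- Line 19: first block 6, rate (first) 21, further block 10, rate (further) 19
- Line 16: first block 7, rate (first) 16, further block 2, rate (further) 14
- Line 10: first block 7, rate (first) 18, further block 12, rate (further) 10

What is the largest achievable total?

Rank every tier by rate: Line 19/tier1 21 > Line 19/tier2 19 > Line 10/tier1 18 > Line 16/tier1 16 > Line 16/tier2 14 > Line 10/tier2 10.
Line 19 tier1 at 21: fill all 6 — 15 left.
Fill Line 19 tier2 block (10 at 19) — 5 left.
Line 10 tier1 at 18: only 5 left, fill 5.
Total = 21×6 + 19×10 + 18×5 = 406.

406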